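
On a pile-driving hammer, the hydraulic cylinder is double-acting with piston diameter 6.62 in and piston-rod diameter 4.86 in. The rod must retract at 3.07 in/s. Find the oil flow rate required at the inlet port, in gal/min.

Rod-side annular area A_ann = π/4 × (6.62² − 4.86²) = 15.87 in^2
Q = A × v

Q ≈ 12.7 gal/min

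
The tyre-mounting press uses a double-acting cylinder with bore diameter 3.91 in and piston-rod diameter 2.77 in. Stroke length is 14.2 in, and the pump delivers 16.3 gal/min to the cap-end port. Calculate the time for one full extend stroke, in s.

t ≈ 2.72 s

Cap-side area A_cap = π/4 × (3.91 in)² = 12.01 in^2
Swept volume V = A × L; t = V / Q = A·L / Q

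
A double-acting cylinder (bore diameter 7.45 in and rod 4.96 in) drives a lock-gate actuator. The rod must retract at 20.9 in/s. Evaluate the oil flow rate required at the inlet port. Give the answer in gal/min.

Rod-side annular area A_ann = π/4 × (7.45² − 4.96²) = 24.27 in^2
Q = A × v

Q ≈ 132 gal/min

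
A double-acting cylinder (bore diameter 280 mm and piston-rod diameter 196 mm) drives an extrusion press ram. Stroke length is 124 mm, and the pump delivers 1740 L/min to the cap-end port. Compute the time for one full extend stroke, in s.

t ≈ 0.263 s

Cap-side area A_cap = π/4 × (280 mm)² = 61580 mm^2
Swept volume V = A × L; t = V / Q = A·L / Q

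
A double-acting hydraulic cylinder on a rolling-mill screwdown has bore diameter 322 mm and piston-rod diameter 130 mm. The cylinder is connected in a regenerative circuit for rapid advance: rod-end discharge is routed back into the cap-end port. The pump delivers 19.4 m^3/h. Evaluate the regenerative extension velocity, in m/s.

In regeneration the rod-end outflow joins the pump flow into the cap end, so the net volume the pump must supply per unit advance equals the rod cross-section area.
Rod cross-section A_rod = π/4 × (130 mm)² = 13270 mm^2
v = Q_pump / A_rod

v ≈ 0.406 m/s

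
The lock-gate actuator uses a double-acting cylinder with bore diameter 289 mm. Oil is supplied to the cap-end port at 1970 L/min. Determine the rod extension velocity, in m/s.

Cap-side area A_cap = π/4 × (289 mm)² = 65600 mm^2
v = Q / A

v ≈ 0.501 m/s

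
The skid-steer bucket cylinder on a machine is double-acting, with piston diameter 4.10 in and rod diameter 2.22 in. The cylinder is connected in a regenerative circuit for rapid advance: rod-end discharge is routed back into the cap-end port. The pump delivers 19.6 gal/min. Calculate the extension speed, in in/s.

v ≈ 19.5 in/s

In regeneration the rod-end outflow joins the pump flow into the cap end, so the net volume the pump must supply per unit advance equals the rod cross-section area.
Rod cross-section A_rod = π/4 × (2.22 in)² = 3.871 in^2
v = Q_pump / A_rod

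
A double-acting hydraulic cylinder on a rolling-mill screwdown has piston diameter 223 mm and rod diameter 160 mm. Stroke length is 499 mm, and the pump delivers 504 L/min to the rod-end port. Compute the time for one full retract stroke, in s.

t ≈ 1.13 s

Rod-side annular area A_ann = π/4 × (223² − 160²) = 18950 mm^2
Swept volume V = A × L; t = V / Q = A·L / Q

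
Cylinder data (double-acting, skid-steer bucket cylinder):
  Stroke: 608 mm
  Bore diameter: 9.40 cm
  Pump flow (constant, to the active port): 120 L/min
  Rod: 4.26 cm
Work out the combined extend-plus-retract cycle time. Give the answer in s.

Cap-side area A_cap = π/4 × (9.40 cm)² = 69.40 cm^2
Rod-side annular area A_ann = π/4 × (9.40² − 4.26²) = 55.14 cm^2
t_ext = A_cap·L/Q = 2.110 s
t_ret = A_ann·L/Q = 1.676 s
t_cycle = t_ext + t_ret

t ≈ 3.79 s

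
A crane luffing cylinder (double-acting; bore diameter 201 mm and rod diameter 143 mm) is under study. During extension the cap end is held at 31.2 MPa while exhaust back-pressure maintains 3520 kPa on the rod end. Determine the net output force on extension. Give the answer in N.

Cap-side area A_cap = π/4 × (201 mm)² = 31730 mm^2
Rod-side annular area A_ann = π/4 × (201² − 143²) = 15670 mm^2
Net thrust = P_cap·A_cap − P_rod·A_ann = 9.900e5 N − 55160 N

F ≈ 9.35e5 N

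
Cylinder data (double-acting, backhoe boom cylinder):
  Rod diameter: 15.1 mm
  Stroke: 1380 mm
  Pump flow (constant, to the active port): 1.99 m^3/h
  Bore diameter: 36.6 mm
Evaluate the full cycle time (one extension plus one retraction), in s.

t ≈ 4.81 s

Cap-side area A_cap = π/4 × (36.6 mm)² = 1052 mm^2
Rod-side annular area A_ann = π/4 × (36.6² − 15.1²) = 873.0 mm^2
t_ext = A_cap·L/Q = 2.627 s
t_ret = A_ann·L/Q = 2.179 s
t_cycle = t_ext + t_ret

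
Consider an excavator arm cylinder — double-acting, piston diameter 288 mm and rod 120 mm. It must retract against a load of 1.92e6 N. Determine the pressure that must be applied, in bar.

P ≈ 357 bar

Rod-side annular area A_ann = π/4 × (288² − 120²) = 53830 mm^2
Retraction: pressure acts on the annular area.
P = F / A = 1.92e6 N / A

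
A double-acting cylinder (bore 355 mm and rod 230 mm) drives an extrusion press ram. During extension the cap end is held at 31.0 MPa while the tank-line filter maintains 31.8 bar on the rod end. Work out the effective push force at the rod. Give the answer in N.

F ≈ 2.89e6 N

Cap-side area A_cap = π/4 × (355 mm)² = 98980 mm^2
Rod-side annular area A_ann = π/4 × (355² − 230²) = 57430 mm^2
Net thrust = P_cap·A_cap − P_rod·A_ann = 3.068e6 N − 1.826e5 N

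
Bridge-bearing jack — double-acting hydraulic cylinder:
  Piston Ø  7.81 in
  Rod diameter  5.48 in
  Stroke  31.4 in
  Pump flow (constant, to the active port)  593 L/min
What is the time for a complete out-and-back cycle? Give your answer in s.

t ≈ 3.76 s

Cap-side area A_cap = π/4 × (7.81 in)² = 47.91 in^2
Rod-side annular area A_ann = π/4 × (7.81² − 5.48²) = 24.32 in^2
t_ext = A_cap·L/Q = 2.494 s
t_ret = A_ann·L/Q = 1.266 s
t_cycle = t_ext + t_ret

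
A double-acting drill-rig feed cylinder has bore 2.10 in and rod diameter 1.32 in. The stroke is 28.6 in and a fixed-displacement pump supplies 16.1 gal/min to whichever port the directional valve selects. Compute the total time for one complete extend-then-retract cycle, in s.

Cap-side area A_cap = π/4 × (2.10 in)² = 3.464 in^2
Rod-side annular area A_ann = π/4 × (2.10² − 1.32²) = 2.095 in^2
t_ext = A_cap·L/Q = 1.598 s
t_ret = A_ann·L/Q = 0.9667 s
t_cycle = t_ext + t_ret

t ≈ 2.56 s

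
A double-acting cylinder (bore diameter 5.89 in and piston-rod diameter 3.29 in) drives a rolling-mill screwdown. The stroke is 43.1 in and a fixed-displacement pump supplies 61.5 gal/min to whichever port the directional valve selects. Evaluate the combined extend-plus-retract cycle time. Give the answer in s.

t ≈ 8.37 s

Cap-side area A_cap = π/4 × (5.89 in)² = 27.25 in^2
Rod-side annular area A_ann = π/4 × (5.89² − 3.29²) = 18.75 in^2
t_ext = A_cap·L/Q = 4.960 s
t_ret = A_ann·L/Q = 3.412 s
t_cycle = t_ext + t_ret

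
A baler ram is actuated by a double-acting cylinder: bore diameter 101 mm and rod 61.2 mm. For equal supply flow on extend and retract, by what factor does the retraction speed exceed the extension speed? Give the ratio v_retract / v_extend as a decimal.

Cap-side area A_cap = π/4 × (101 mm)² = 8012 mm^2
Rod-side annular area A_ann = π/4 × (101² − 61.2²) = 5070 mm^2
For equal Q, v ∝ 1/A, so v_ret/v_ext = A_cap/A_ann.

v_ret/v_ext ≈ 1.58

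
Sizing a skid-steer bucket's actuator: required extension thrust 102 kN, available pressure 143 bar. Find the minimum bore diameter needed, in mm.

D ≈ 95.3 mm

Extension force acts on the full piston face: F = P × (π/4)D².
D = √(4F / (πP)) = √(4 × 102 kN / (π × 143 bar))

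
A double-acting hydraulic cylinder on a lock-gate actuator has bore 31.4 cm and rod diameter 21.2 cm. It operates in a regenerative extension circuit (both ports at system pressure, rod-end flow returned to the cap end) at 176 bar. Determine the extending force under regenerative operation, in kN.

With equal pressure on both faces, forces on the annular region cancel; the net push is pressure × rod cross-section.
Rod cross-section A_rod = π/4 × (21.2 cm)² = 353.0 cm^2
F = P × A_rod

F ≈ 621 kN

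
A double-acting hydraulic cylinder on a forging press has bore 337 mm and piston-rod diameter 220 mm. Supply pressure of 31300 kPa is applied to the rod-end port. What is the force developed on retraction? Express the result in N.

F ≈ 1.60e6 N

Rod-side annular area A_ann = π/4 × (337² − 220²) = 51180 mm^2
On retraction the pressure acts on the annular area (bore minus rod).
F = P × A_ann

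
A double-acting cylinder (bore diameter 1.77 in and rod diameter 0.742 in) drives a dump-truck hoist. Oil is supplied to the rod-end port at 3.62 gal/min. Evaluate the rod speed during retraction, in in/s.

v ≈ 6.87 in/s

Rod-side annular area A_ann = π/4 × (1.77² − 0.742²) = 2.028 in^2
Flow into the rod-end port fills the annular volume.
v = Q / A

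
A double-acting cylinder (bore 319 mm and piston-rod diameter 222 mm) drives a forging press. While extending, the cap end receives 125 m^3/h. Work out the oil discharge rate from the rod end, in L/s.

Cap-side area A_cap = π/4 × (319 mm)² = 79920 mm^2
Rod-side annular area A_ann = π/4 × (319² − 222²) = 41220 mm^2
Piston speed v = Q_in/A_cap; rod-end outflow Q_out = v × A_ann = Q_in × A_ann/A_cap.

Q_out ≈ 17.9 L/s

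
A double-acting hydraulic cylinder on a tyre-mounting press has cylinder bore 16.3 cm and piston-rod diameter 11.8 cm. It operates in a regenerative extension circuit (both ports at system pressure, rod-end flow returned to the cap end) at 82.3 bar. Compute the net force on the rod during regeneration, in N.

F ≈ 90000 N

With equal pressure on both faces, forces on the annular region cancel; the net push is pressure × rod cross-section.
Rod cross-section A_rod = π/4 × (11.8 cm)² = 109.4 cm^2
F = P × A_rod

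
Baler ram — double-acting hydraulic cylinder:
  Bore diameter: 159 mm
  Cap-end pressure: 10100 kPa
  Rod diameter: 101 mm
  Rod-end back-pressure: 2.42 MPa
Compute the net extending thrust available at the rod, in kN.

F ≈ 172 kN

Cap-side area A_cap = π/4 × (159 mm)² = 19860 mm^2
Rod-side annular area A_ann = π/4 × (159² − 101²) = 11840 mm^2
Net thrust = P_cap·A_cap − P_rod·A_ann = 200.5 kN − 28.66 kN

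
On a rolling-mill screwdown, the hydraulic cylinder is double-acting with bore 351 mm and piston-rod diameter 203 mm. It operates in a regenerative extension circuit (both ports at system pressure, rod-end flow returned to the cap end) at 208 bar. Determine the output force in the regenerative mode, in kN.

With equal pressure on both faces, forces on the annular region cancel; the net push is pressure × rod cross-section.
Rod cross-section A_rod = π/4 × (203 mm)² = 32370 mm^2
F = P × A_rod

F ≈ 673 kN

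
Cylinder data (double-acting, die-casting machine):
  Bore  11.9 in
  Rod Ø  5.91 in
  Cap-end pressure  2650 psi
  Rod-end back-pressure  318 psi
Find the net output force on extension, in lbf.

F ≈ 2.68e5 lbf

Cap-side area A_cap = π/4 × (11.9 in)² = 111.2 in^2
Rod-side annular area A_ann = π/4 × (11.9² − 5.91²) = 83.79 in^2
Net thrust = P_cap·A_cap − P_rod·A_ann = 2.947e5 lbf − 26640 lbf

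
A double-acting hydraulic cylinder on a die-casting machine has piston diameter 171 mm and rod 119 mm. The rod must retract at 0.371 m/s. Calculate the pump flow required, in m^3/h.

Rod-side annular area A_ann = π/4 × (171² − 119²) = 11840 mm^2
Q = A × v

Q ≈ 15.8 m^3/h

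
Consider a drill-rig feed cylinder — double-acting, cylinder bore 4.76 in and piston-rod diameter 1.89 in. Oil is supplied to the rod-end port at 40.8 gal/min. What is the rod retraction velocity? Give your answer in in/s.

v ≈ 10.5 in/s

Rod-side annular area A_ann = π/4 × (4.76² − 1.89²) = 14.99 in^2
Flow into the rod-end port fills the annular volume.
v = Q / A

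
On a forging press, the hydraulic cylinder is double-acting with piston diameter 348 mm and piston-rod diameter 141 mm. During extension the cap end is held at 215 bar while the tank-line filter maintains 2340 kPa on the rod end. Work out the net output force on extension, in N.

Cap-side area A_cap = π/4 × (348 mm)² = 95110 mm^2
Rod-side annular area A_ann = π/4 × (348² − 141²) = 79500 mm^2
Net thrust = P_cap·A_cap − P_rod·A_ann = 2.045e6 N − 1.860e5 N

F ≈ 1.86e6 N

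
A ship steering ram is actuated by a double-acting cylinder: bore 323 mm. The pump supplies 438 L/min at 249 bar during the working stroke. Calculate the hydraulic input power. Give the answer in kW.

W ≈ 182 kW

Hydraulic power = P × Q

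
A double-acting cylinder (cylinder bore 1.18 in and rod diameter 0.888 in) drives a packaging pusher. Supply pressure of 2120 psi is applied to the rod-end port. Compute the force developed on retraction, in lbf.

F ≈ 1010 lbf

Rod-side annular area A_ann = π/4 × (1.18² − 0.888²) = 0.4743 in^2
On retraction the pressure acts on the annular area (bore minus rod).
F = P × A_ann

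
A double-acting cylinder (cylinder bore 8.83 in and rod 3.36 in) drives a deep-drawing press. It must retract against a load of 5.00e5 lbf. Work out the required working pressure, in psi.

Rod-side annular area A_ann = π/4 × (8.83² − 3.36²) = 52.37 in^2
Retraction: pressure acts on the annular area.
P = F / A = 5.00e5 lbf / A

P ≈ 9550 psi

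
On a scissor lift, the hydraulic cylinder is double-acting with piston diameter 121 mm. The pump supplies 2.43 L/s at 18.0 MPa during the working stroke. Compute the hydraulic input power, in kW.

W ≈ 43.7 kW

Hydraulic power = P × Q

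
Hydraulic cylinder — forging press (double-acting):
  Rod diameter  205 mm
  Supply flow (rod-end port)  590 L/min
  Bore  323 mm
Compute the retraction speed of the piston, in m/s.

Rod-side annular area A_ann = π/4 × (323² − 205²) = 48930 mm^2
Flow into the rod-end port fills the annular volume.
v = Q / A

v ≈ 0.201 m/s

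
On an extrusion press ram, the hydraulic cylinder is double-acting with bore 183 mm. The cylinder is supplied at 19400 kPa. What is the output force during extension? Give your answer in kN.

F ≈ 510 kN

Cap-side area A_cap = π/4 × (183 mm)² = 26300 mm^2
F = P × A_cap = 19400 kPa × A_cap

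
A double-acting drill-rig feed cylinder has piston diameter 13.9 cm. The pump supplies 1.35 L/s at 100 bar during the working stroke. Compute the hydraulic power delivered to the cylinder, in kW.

Hydraulic power = P × Q

W ≈ 13.5 kW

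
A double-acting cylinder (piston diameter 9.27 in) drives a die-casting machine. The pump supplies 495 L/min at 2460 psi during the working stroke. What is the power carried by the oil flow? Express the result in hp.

W ≈ 188 hp

Hydraulic power = P × Q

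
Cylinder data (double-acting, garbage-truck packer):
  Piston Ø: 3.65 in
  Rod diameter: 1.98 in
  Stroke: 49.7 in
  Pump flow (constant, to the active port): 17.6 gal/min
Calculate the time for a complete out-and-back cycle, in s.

Cap-side area A_cap = π/4 × (3.65 in)² = 10.46 in^2
Rod-side annular area A_ann = π/4 × (3.65² − 1.98²) = 7.384 in^2
t_ext = A_cap·L/Q = 7.675 s
t_ret = A_ann·L/Q = 5.416 s
t_cycle = t_ext + t_ret

t ≈ 13.1 s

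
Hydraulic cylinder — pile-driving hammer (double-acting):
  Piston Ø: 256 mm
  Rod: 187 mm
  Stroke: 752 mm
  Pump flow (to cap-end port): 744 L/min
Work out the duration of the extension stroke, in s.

Cap-side area A_cap = π/4 × (256 mm)² = 51470 mm^2
Swept volume V = A × L; t = V / Q = A·L / Q

t ≈ 3.12 s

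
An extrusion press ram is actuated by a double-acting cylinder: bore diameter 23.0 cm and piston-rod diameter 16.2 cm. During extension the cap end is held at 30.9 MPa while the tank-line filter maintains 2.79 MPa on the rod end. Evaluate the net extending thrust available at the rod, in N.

F ≈ 1.23e6 N

Cap-side area A_cap = π/4 × (23.0 cm)² = 415.5 cm^2
Rod-side annular area A_ann = π/4 × (23.0² − 16.2²) = 209.4 cm^2
Net thrust = P_cap·A_cap − P_rod·A_ann = 1.284e6 N − 58410 N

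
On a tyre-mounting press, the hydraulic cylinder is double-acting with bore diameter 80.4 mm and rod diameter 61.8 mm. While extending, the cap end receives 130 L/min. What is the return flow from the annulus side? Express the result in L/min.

Q_out ≈ 53.2 L/min

Cap-side area A_cap = π/4 × (80.4 mm)² = 5077 mm^2
Rod-side annular area A_ann = π/4 × (80.4² − 61.8²) = 2077 mm^2
Piston speed v = Q_in/A_cap; rod-end outflow Q_out = v × A_ann = Q_in × A_ann/A_cap.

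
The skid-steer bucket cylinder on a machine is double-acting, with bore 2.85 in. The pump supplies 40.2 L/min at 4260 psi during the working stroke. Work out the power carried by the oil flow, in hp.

W ≈ 26.4 hp

Hydraulic power = P × Q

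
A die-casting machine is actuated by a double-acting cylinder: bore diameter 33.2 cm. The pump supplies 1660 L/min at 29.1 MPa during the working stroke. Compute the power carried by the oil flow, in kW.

W ≈ 805 kW

Hydraulic power = P × Q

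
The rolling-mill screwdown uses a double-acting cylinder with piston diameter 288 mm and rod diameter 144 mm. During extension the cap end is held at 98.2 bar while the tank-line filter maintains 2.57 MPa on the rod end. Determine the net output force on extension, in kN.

F ≈ 514 kN

Cap-side area A_cap = π/4 × (288 mm)² = 65140 mm^2
Rod-side annular area A_ann = π/4 × (288² − 144²) = 48860 mm^2
Net thrust = P_cap·A_cap − P_rod·A_ann = 639.7 kN − 125.6 kN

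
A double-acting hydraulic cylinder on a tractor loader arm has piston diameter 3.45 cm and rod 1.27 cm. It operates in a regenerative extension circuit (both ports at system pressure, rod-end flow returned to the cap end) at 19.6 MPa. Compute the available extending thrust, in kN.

F ≈ 2.48 kN

With equal pressure on both faces, forces on the annular region cancel; the net push is pressure × rod cross-section.
Rod cross-section A_rod = π/4 × (1.27 cm)² = 1.267 cm^2
F = P × A_rod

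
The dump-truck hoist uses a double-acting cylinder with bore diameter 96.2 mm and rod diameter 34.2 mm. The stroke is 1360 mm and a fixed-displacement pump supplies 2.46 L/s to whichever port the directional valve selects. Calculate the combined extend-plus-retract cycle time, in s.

t ≈ 7.53 s

Cap-side area A_cap = π/4 × (96.2 mm)² = 7268 mm^2
Rod-side annular area A_ann = π/4 × (96.2² − 34.2²) = 6350 mm^2
t_ext = A_cap·L/Q = 4.018 s
t_ret = A_ann·L/Q = 3.510 s
t_cycle = t_ext + t_ret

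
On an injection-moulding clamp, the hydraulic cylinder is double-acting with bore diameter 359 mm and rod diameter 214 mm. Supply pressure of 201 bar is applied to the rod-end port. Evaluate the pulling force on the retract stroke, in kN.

Rod-side annular area A_ann = π/4 × (359² − 214²) = 65250 mm^2
On retraction the pressure acts on the annular area (bore minus rod).
F = P × A_ann

F ≈ 1310 kN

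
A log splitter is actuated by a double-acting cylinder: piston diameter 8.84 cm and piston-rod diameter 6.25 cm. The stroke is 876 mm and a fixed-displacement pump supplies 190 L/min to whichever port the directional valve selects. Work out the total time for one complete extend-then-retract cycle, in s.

t ≈ 2.55 s

Cap-side area A_cap = π/4 × (8.84 cm)² = 61.38 cm^2
Rod-side annular area A_ann = π/4 × (8.84² − 6.25²) = 30.70 cm^2
t_ext = A_cap·L/Q = 1.698 s
t_ret = A_ann·L/Q = 0.8491 s
t_cycle = t_ext + t_ret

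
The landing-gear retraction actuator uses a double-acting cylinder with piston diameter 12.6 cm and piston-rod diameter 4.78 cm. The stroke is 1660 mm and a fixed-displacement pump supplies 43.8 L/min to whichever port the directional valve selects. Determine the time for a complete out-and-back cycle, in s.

t ≈ 52.6 s

Cap-side area A_cap = π/4 × (12.6 cm)² = 124.7 cm^2
Rod-side annular area A_ann = π/4 × (12.6² − 4.78²) = 106.7 cm^2
t_ext = A_cap·L/Q = 28.35 s
t_ret = A_ann·L/Q = 24.27 s
t_cycle = t_ext + t_ret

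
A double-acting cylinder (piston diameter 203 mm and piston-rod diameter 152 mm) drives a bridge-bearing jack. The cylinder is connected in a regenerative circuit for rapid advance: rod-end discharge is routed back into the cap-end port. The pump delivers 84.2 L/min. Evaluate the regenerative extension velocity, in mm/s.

v ≈ 77.3 mm/s

In regeneration the rod-end outflow joins the pump flow into the cap end, so the net volume the pump must supply per unit advance equals the rod cross-section area.
Rod cross-section A_rod = π/4 × (152 mm)² = 18150 mm^2
v = Q_pump / A_rod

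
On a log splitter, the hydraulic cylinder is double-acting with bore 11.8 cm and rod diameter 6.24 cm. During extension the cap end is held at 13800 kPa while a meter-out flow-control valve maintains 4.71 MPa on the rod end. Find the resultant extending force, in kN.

Cap-side area A_cap = π/4 × (11.8 cm)² = 109.4 cm^2
Rod-side annular area A_ann = π/4 × (11.8² − 6.24²) = 78.78 cm^2
Net thrust = P_cap·A_cap − P_rod·A_ann = 150.9 kN − 37.10 kN

F ≈ 114 kN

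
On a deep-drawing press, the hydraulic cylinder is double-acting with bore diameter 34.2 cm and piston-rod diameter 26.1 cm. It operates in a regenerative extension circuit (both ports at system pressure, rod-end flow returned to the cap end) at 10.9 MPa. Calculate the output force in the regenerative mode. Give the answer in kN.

With equal pressure on both faces, forces on the annular region cancel; the net push is pressure × rod cross-section.
Rod cross-section A_rod = π/4 × (26.1 cm)² = 535.0 cm^2
F = P × A_rod

F ≈ 583 kN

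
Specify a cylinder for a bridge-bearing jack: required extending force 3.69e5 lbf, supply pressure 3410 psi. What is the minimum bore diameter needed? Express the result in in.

D ≈ 11.7 in

Extension force acts on the full piston face: F = P × (π/4)D².
D = √(4F / (πP)) = √(4 × 3.69e5 lbf / (π × 3410 psi))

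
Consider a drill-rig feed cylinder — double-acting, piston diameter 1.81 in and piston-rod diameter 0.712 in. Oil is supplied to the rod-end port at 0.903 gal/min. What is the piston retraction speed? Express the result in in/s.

v ≈ 1.60 in/s

Rod-side annular area A_ann = π/4 × (1.81² − 0.712²) = 2.175 in^2
Flow into the rod-end port fills the annular volume.
v = Q / A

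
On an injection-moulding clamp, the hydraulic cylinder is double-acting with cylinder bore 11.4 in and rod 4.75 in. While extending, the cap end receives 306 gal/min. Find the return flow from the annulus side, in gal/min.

Q_out ≈ 253 gal/min

Cap-side area A_cap = π/4 × (11.4 in)² = 102.1 in^2
Rod-side annular area A_ann = π/4 × (11.4² − 4.75²) = 84.35 in^2
Piston speed v = Q_in/A_cap; rod-end outflow Q_out = v × A_ann = Q_in × A_ann/A_cap.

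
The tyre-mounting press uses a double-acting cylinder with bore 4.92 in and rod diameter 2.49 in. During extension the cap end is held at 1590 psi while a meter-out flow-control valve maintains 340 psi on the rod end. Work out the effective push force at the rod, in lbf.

Cap-side area A_cap = π/4 × (4.92 in)² = 19.01 in^2
Rod-side annular area A_ann = π/4 × (4.92² − 2.49²) = 14.14 in^2
Net thrust = P_cap·A_cap − P_rod·A_ann = 30230 lbf − 4808 lbf

F ≈ 25400 lbf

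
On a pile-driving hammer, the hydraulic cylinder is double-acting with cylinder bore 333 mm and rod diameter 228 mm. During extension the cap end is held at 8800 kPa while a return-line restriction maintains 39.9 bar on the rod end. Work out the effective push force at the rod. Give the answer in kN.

Cap-side area A_cap = π/4 × (333 mm)² = 87090 mm^2
Rod-side annular area A_ann = π/4 × (333² − 228²) = 46260 mm^2
Net thrust = P_cap·A_cap − P_rod·A_ann = 766.4 kN − 184.6 kN

F ≈ 582 kN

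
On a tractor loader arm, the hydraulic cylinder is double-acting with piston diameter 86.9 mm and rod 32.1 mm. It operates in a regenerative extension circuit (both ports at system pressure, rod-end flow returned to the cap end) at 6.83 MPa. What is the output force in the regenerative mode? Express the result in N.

F ≈ 5530 N

With equal pressure on both faces, forces on the annular region cancel; the net push is pressure × rod cross-section.
Rod cross-section A_rod = π/4 × (32.1 mm)² = 809.3 mm^2
F = P × A_rod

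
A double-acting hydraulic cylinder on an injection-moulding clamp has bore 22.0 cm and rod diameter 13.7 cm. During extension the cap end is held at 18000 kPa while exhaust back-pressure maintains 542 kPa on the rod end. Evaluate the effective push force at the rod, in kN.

Cap-side area A_cap = π/4 × (22.0 cm)² = 380.1 cm^2
Rod-side annular area A_ann = π/4 × (22.0² − 13.7²) = 232.7 cm^2
Net thrust = P_cap·A_cap − P_rod·A_ann = 684.2 kN − 12.61 kN

F ≈ 672 kN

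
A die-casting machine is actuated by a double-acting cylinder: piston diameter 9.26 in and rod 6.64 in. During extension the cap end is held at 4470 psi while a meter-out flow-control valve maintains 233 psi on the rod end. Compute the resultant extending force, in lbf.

Cap-side area A_cap = π/4 × (9.26 in)² = 67.35 in^2
Rod-side annular area A_ann = π/4 × (9.26² − 6.64²) = 32.72 in^2
Net thrust = P_cap·A_cap − P_rod·A_ann = 3.010e5 lbf − 7623 lbf

F ≈ 2.93e5 lbf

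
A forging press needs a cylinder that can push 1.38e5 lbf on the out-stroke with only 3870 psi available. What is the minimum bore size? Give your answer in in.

D ≈ 6.74 in

Extension force acts on the full piston face: F = P × (π/4)D².
D = √(4F / (πP)) = √(4 × 1.38e5 lbf / (π × 3870 psi))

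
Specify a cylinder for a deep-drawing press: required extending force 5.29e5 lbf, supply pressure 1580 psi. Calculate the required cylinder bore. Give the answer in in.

D ≈ 20.6 in

Extension force acts on the full piston face: F = P × (π/4)D².
D = √(4F / (πP)) = √(4 × 5.29e5 lbf / (π × 1580 psi))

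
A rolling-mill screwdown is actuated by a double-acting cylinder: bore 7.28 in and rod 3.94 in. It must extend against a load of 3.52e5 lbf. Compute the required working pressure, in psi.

Cap-side area A_cap = π/4 × (7.28 in)² = 41.62 in^2
P = F / A = 3.52e5 lbf / A

P ≈ 8460 psi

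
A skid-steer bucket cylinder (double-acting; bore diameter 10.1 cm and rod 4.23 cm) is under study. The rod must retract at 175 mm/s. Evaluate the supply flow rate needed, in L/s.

Rod-side annular area A_ann = π/4 × (10.1² − 4.23²) = 66.07 cm^2
Q = A × v

Q ≈ 1.16 L/s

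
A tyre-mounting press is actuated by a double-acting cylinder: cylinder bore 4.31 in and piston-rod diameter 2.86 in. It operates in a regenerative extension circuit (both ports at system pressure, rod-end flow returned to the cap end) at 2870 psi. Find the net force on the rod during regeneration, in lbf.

F ≈ 18400 lbf

With equal pressure on both faces, forces on the annular region cancel; the net push is pressure × rod cross-section.
Rod cross-section A_rod = π/4 × (2.86 in)² = 6.424 in^2
F = P × A_rod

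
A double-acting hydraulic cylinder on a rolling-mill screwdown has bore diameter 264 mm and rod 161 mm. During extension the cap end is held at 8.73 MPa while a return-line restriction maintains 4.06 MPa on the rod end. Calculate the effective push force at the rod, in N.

Cap-side area A_cap = π/4 × (264 mm)² = 54740 mm^2
Rod-side annular area A_ann = π/4 × (264² − 161²) = 34380 mm^2
Net thrust = P_cap·A_cap − P_rod·A_ann = 4.779e5 N − 1.396e5 N

F ≈ 3.38e5 N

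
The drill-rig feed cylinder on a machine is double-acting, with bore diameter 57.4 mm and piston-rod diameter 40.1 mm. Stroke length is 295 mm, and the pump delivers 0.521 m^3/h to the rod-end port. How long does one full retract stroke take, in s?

t ≈ 2.70 s

Rod-side annular area A_ann = π/4 × (57.4² − 40.1²) = 1325 mm^2
Swept volume V = A × L; t = V / Q = A·L / Q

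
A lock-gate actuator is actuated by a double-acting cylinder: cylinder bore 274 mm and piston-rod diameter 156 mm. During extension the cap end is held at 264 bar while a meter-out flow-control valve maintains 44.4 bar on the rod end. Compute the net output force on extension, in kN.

Cap-side area A_cap = π/4 × (274 mm)² = 58960 mm^2
Rod-side annular area A_ann = π/4 × (274² − 156²) = 39850 mm^2
Net thrust = P_cap·A_cap − P_rod·A_ann = 1557 kN − 176.9 kN

F ≈ 1380 kN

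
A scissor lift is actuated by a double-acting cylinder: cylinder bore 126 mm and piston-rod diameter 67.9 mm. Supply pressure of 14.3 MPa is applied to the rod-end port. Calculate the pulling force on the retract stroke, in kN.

F ≈ 127 kN

Rod-side annular area A_ann = π/4 × (126² − 67.9²) = 8848 mm^2
On retraction the pressure acts on the annular area (bore minus rod).
F = P × A_ann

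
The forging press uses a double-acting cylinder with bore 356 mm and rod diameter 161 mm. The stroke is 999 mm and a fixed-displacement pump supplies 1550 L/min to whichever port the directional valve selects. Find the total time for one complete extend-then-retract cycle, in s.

Cap-side area A_cap = π/4 × (356 mm)² = 99540 mm^2
Rod-side annular area A_ann = π/4 × (356² − 161²) = 79180 mm^2
t_ext = A_cap·L/Q = 3.849 s
t_ret = A_ann·L/Q = 3.062 s
t_cycle = t_ext + t_ret

t ≈ 6.91 s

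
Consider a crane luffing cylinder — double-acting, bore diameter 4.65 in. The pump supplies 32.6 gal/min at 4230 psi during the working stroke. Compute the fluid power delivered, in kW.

W ≈ 60.0 kW

Hydraulic power = P × Q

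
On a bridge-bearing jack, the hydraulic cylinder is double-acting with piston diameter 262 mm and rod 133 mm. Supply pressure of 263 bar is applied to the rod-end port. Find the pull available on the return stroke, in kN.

F ≈ 1050 kN

Rod-side annular area A_ann = π/4 × (262² − 133²) = 40020 mm^2
On retraction the pressure acts on the annular area (bore minus rod).
F = P × A_ann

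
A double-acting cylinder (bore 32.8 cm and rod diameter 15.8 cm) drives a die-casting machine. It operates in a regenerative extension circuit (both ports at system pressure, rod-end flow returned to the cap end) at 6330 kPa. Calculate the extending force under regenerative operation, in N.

F ≈ 1.24e5 N

With equal pressure on both faces, forces on the annular region cancel; the net push is pressure × rod cross-section.
Rod cross-section A_rod = π/4 × (15.8 cm)² = 196.1 cm^2
F = P × A_rod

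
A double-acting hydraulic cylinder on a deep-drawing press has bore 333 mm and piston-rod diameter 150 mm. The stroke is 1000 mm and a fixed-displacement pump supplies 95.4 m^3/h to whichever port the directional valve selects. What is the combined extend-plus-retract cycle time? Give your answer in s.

Cap-side area A_cap = π/4 × (333 mm)² = 87090 mm^2
Rod-side annular area A_ann = π/4 × (333² − 150²) = 69420 mm^2
t_ext = A_cap·L/Q = 3.286 s
t_ret = A_ann·L/Q = 2.620 s
t_cycle = t_ext + t_ret

t ≈ 5.91 s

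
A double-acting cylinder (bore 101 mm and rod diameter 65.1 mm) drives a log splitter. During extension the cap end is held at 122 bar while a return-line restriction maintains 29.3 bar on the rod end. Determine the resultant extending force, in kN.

F ≈ 84.0 kN

Cap-side area A_cap = π/4 × (101 mm)² = 8012 mm^2
Rod-side annular area A_ann = π/4 × (101² − 65.1²) = 4683 mm^2
Net thrust = P_cap·A_cap − P_rod·A_ann = 97.74 kN − 13.72 kN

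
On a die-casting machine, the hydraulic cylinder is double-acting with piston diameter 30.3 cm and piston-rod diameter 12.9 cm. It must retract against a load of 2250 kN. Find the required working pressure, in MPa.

P ≈ 38.1 MPa

Rod-side annular area A_ann = π/4 × (30.3² − 12.9²) = 590.4 cm^2
Retraction: pressure acts on the annular area.
P = F / A = 2250 kN / A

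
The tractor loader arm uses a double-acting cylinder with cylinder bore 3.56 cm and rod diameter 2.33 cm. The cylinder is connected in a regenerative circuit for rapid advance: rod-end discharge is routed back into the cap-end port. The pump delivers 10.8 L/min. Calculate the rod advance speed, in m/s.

v ≈ 0.422 m/s

In regeneration the rod-end outflow joins the pump flow into the cap end, so the net volume the pump must supply per unit advance equals the rod cross-section area.
Rod cross-section A_rod = π/4 × (2.33 cm)² = 4.264 cm^2
v = Q_pump / A_rod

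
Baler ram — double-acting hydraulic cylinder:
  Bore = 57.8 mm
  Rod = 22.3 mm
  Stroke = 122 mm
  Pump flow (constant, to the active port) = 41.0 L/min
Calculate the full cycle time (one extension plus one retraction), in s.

t ≈ 0.867 s

Cap-side area A_cap = π/4 × (57.8 mm)² = 2624 mm^2
Rod-side annular area A_ann = π/4 × (57.8² − 22.3²) = 2233 mm^2
t_ext = A_cap·L/Q = 0.4685 s
t_ret = A_ann·L/Q = 0.3987 s
t_cycle = t_ext + t_ret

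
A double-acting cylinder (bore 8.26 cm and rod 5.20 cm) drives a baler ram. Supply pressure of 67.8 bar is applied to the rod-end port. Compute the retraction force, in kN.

F ≈ 21.9 kN

Rod-side annular area A_ann = π/4 × (8.26² − 5.20²) = 32.35 cm^2
On retraction the pressure acts on the annular area (bore minus rod).
F = P × A_ann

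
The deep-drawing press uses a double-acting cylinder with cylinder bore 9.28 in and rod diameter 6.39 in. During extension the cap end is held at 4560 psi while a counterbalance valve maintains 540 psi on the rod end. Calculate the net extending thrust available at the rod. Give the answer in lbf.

F ≈ 2.89e5 lbf

Cap-side area A_cap = π/4 × (9.28 in)² = 67.64 in^2
Rod-side annular area A_ann = π/4 × (9.28² − 6.39²) = 35.57 in^2
Net thrust = P_cap·A_cap − P_rod·A_ann = 3.084e5 lbf − 19210 lbf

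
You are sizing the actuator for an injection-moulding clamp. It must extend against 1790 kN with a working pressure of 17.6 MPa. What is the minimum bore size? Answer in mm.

Extension force acts on the full piston face: F = P × (π/4)D².
D = √(4F / (πP)) = √(4 × 1790 kN / (π × 17.6 MPa))

D ≈ 360 mm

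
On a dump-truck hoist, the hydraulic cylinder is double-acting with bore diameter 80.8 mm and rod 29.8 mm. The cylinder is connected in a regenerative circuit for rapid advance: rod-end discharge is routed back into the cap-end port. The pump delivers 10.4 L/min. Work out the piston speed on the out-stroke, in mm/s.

In regeneration the rod-end outflow joins the pump flow into the cap end, so the net volume the pump must supply per unit advance equals the rod cross-section area.
Rod cross-section A_rod = π/4 × (29.8 mm)² = 697.5 mm^2
v = Q_pump / A_rod

v ≈ 249 mm/s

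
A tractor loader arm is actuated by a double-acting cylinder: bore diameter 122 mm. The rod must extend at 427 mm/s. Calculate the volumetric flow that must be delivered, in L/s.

Q ≈ 4.99 L/s

Cap-side area A_cap = π/4 × (122 mm)² = 11690 mm^2
Q = A × v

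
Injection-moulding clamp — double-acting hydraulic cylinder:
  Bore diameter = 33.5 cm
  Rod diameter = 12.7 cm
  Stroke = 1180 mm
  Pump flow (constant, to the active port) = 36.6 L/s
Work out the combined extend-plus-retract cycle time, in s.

t ≈ 5.28 s

Cap-side area A_cap = π/4 × (33.5 cm)² = 881.4 cm^2
Rod-side annular area A_ann = π/4 × (33.5² − 12.7²) = 754.7 cm^2
t_ext = A_cap·L/Q = 2.842 s
t_ret = A_ann·L/Q = 2.433 s
t_cycle = t_ext + t_ret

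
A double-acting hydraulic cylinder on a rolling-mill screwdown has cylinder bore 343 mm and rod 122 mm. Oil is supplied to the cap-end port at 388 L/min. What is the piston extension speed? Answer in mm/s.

Cap-side area A_cap = π/4 × (343 mm)² = 92400 mm^2
v = Q / A

v ≈ 70.0 mm/s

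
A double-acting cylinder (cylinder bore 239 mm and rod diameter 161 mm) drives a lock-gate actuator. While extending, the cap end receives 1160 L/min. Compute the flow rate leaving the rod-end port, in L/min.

Cap-side area A_cap = π/4 × (239 mm)² = 44860 mm^2
Rod-side annular area A_ann = π/4 × (239² − 161²) = 24500 mm^2
Piston speed v = Q_in/A_cap; rod-end outflow Q_out = v × A_ann = Q_in × A_ann/A_cap.

Q_out ≈ 634 L/min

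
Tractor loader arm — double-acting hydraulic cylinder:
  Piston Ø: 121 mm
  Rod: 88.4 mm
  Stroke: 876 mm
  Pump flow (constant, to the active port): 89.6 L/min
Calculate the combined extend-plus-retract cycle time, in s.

Cap-side area A_cap = π/4 × (121 mm)² = 11500 mm^2
Rod-side annular area A_ann = π/4 × (121² − 88.4²) = 5361 mm^2
t_ext = A_cap·L/Q = 6.745 s
t_ret = A_ann·L/Q = 3.145 s
t_cycle = t_ext + t_ret

t ≈ 9.89 s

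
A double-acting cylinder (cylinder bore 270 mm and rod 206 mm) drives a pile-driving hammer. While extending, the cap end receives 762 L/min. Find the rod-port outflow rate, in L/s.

Cap-side area A_cap = π/4 × (270 mm)² = 57260 mm^2
Rod-side annular area A_ann = π/4 × (270² − 206²) = 23930 mm^2
Piston speed v = Q_in/A_cap; rod-end outflow Q_out = v × A_ann = Q_in × A_ann/A_cap.

Q_out ≈ 5.31 L/s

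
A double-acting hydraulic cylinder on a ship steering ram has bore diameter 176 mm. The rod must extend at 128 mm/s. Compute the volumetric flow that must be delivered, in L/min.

Cap-side area A_cap = π/4 × (176 mm)² = 24330 mm^2
Q = A × v

Q ≈ 187 L/min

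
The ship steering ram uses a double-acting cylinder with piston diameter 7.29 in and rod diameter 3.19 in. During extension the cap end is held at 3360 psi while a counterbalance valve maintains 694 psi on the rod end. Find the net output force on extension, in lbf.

Cap-side area A_cap = π/4 × (7.29 in)² = 41.74 in^2
Rod-side annular area A_ann = π/4 × (7.29² − 3.19²) = 33.75 in^2
Net thrust = P_cap·A_cap − P_rod·A_ann = 1.402e5 lbf − 23420 lbf

F ≈ 1.17e5 lbf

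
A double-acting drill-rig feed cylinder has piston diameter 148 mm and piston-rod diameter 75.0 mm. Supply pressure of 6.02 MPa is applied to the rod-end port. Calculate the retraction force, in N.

F ≈ 77000 N

Rod-side annular area A_ann = π/4 × (148² − 75.0²) = 12790 mm^2
On retraction the pressure acts on the annular area (bore minus rod).
F = P × A_ann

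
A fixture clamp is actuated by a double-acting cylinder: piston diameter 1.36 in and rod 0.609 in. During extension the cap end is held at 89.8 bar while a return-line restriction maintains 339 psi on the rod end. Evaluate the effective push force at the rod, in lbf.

Cap-side area A_cap = π/4 × (1.36 in)² = 1.453 in^2
Rod-side annular area A_ann = π/4 × (1.36² − 0.609²) = 1.161 in^2
Net thrust = P_cap·A_cap − P_rod·A_ann = 1892 lbf − 393.7 lbf

F ≈ 1500 lbf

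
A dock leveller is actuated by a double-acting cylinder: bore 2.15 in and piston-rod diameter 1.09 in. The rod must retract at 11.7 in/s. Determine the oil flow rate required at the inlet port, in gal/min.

Rod-side annular area A_ann = π/4 × (2.15² − 1.09²) = 2.697 in^2
Q = A × v

Q ≈ 8.20 gal/min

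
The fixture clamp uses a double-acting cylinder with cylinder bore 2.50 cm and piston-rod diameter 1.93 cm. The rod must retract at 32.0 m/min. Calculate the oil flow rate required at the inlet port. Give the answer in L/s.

Q ≈ 0.106 L/s

Rod-side annular area A_ann = π/4 × (2.50² − 1.93²) = 1.983 cm^2
Q = A × v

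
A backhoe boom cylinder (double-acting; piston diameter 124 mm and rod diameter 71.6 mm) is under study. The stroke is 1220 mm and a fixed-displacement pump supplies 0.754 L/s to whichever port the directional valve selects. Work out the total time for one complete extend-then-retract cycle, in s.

t ≈ 32.6 s

Cap-side area A_cap = π/4 × (124 mm)² = 12080 mm^2
Rod-side annular area A_ann = π/4 × (124² − 71.6²) = 8050 mm^2
t_ext = A_cap·L/Q = 19.54 s
t_ret = A_ann·L/Q = 13.03 s
t_cycle = t_ext + t_ret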